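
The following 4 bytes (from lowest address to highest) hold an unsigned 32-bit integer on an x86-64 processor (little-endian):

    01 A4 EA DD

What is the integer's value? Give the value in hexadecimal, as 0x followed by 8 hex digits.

0xDDEAA401

Little-endian: lowest address holds the least-significant byte.
Reassemble most-significant byte first: DD EA A4 01 → 0xDDEAA401.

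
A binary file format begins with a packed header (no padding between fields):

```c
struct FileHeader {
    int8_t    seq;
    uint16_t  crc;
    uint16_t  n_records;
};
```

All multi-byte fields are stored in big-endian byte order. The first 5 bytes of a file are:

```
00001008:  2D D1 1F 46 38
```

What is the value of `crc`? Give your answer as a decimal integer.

`crc` follows `seq` (1 byte), so it starts at byte offset 1 and occupies 2 bytes.
Bytes at offsets 1..2: D1 1F.
Big-endian: lowest address holds the most-significant byte.
The bytes are already most-significant first: 0xD11F.
0xD11F = 53535.

53535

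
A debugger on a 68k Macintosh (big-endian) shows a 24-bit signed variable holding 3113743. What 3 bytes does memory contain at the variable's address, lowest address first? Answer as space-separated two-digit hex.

2F 83 0F

3113743 in hexadecimal, padded to 24 bits, is 0x2F830F.
Split into bytes (most-significant first): 2F 83 0F.
Big-endian stores the most-significant byte at the lowest address.
So the memory order matches the most-significant-first order: 2F 83 0F.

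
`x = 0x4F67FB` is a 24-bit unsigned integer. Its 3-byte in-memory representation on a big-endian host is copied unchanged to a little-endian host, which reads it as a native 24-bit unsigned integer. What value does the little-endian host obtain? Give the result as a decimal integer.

Stored big-endian, the bytes at ascending addresses are 4F 67 FB.
Read back as little-endian, the first byte is least significant, giving 0xFB674F.
0xFB674F = 16475983.

16475983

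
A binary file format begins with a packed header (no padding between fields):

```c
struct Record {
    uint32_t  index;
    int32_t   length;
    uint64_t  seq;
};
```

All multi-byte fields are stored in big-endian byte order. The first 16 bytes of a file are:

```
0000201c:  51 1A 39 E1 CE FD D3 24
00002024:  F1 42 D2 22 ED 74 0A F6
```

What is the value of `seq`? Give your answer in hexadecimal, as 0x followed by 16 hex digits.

0xF142D222ED740AF6

`seq` follows `index` (4 B), `length` (4 B), so it starts at offset 4 + 4 = 8 and occupies 8 bytes.
Bytes at offsets 8..15: F1 42 D2 22 ED 74 0A F6.
Big-endian stores the most-significant byte at the lowest address.
The bytes are already most-significant first: 0xF142D222ED740AF6.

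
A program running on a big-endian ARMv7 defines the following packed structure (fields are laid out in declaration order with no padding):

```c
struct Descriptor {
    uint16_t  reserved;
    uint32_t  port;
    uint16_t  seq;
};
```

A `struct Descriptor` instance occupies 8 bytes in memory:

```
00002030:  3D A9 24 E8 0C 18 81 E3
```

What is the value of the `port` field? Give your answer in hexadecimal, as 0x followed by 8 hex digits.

`port` follows `reserved` (2 bytes), so it starts at byte offset 2 and occupies 4 bytes.
Bytes at offsets 2..5: 24 E8 0C 18.
Big-endian stores the most-significant byte at the lowest address.
The bytes are already most-significant first: 0x24E80C18.

0x24E80C18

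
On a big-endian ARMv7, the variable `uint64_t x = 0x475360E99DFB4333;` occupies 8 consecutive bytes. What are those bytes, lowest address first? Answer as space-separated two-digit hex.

47 53 60 E9 9D FB 43 33

Split into bytes (most-significant first): 47 53 60 E9 9D FB 43 33.
Big-endian: lowest address holds the most-significant byte.
So the memory order matches the most-significant-first order: 47 53 60 E9 9D FB 43 33.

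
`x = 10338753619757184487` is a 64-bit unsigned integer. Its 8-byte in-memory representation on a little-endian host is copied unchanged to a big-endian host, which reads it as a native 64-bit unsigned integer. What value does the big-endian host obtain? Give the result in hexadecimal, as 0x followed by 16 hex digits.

10338753619757184487 in 64-bit hexadecimal is 0x8F7AA1A3DDE935E7.
Stored little-endian, the bytes at ascending addresses are E7 35 E9 DD A3 A1 7A 8F.
Read back as big-endian, the last byte is least significant, giving 0xE735E9DDA3A17A8F.

0xE735E9DDA3A17A8F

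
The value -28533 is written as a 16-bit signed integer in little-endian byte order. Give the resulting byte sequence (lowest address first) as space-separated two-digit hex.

Two's complement of -28533 in 16 bits: 28533 = 0x6F75; invert → 0x908A; add 1 → 0x908B.
Split into bytes (most-significant first): 90 8B.
In little-endian order the low byte comes first in memory.
So at ascending addresses the bytes are 8B 90.

8B 90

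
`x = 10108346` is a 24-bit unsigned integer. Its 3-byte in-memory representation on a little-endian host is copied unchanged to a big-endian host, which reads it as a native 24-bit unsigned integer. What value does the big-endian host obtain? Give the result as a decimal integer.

10108346 in 24-bit hexadecimal is 0x9A3DBA.
Stored little-endian, the bytes at ascending addresses are BA 3D 9A.
Read back as big-endian, the last byte is least significant, giving 0xBA3D9A.
0xBA3D9A = 12205466.

12205466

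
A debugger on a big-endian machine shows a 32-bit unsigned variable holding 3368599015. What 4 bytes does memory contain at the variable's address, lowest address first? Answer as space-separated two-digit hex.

C8 C8 BD E7

3368599015 in hexadecimal, padded to 32 bits, is 0xC8C8BDE7.
Split into bytes (most-significant first): C8 C8 BD E7.
In big-endian order the high byte comes first in memory.
So the memory order matches the most-significant-first order: C8 C8 BD E7.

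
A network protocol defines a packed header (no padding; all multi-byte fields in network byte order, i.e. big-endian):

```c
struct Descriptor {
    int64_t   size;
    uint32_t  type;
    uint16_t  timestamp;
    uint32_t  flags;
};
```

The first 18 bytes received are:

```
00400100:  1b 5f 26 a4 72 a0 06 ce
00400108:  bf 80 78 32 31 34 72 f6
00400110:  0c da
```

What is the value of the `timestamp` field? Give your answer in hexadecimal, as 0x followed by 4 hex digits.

`timestamp` follows `size` (8 B), `type` (4 B), so it starts at offset 8 + 4 = 12 and occupies 2 bytes.
Bytes at offsets 12..13: 31 34.
In big-endian order the high byte comes first in memory.
The bytes are already most-significant first: 0x3134.

0x3134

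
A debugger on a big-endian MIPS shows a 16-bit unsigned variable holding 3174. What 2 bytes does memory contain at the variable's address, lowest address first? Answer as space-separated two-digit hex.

3174 in hexadecimal, padded to 16 bits, is 0x0C66.
Split into bytes (most-significant first): 0C 66.
Big-endian stores the most-significant byte at the lowest address.
So the memory order matches the most-significant-first order: 0C 66.

0C 66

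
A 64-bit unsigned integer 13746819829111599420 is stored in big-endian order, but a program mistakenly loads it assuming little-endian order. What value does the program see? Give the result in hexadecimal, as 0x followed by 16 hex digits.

0x3C317E01CD83C6BE

13746819829111599420 in 64-bit hexadecimal is 0xBEC683CD017E313C.
Stored big-endian, the bytes at ascending addresses are BE C6 83 CD 01 7E 31 3C.
Read back as little-endian, the first byte is least significant, giving 0x3C317E01CD83C6BE.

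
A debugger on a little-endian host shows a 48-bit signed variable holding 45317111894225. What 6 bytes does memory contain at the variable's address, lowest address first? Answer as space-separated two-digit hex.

45317111894225 in hexadecimal, padded to 48 bits, is 0x2937365B50D1.
Split into bytes (most-significant first): 29 37 36 5B 50 D1.
In little-endian order the low byte comes first in memory.
So at ascending addresses the bytes are D1 50 5B 36 37 29.

D1 50 5B 36 37 29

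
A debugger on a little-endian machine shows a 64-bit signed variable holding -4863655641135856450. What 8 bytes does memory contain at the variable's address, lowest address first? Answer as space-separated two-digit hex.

BE C4 45 90 F6 D2 80 BC

Two's complement of -4863655641135856450 in 64 bits: 4863655641135856450 = 0x437F2D096FBA3B42; invert → 0xBC80D2F69045C4BD; add 1 → 0xBC80D2F69045C4BE.
Split into bytes (most-significant first): BC 80 D2 F6 90 45 C4 BE.
In little-endian order the low byte comes first in memory.
So at ascending addresses the bytes are BE C4 45 90 F6 D2 80 BC.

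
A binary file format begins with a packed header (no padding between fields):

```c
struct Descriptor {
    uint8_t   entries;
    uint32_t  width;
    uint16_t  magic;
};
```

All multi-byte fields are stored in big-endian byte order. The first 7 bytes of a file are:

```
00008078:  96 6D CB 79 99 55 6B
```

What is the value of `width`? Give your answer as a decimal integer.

`width` follows `entries` (1 byte), so it starts at byte offset 1 and occupies 4 bytes.
Bytes at offsets 1..4: 6D CB 79 99.
In big-endian order the high byte comes first in memory.
The bytes are already most-significant first: 0x6DCB7999.
0x6DCB7999 = 1842051481.

1842051481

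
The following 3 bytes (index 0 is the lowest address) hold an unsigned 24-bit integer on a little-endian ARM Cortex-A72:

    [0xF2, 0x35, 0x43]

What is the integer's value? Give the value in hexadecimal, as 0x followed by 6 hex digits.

0x4335F2

In little-endian order the low byte comes first in memory.
Reassemble most-significant byte first: 43 35 F2 → 0x4335F2.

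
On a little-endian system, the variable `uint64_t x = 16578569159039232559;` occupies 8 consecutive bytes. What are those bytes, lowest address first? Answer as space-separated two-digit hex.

16578569159039232559 in hexadecimal, padded to 64 bits, is 0xE612E8D028C7AA2F.
Split into bytes (most-significant first): E6 12 E8 D0 28 C7 AA 2F.
Little-endian: lowest address holds the least-significant byte.
So at ascending addresses the bytes are 2F AA C7 28 D0 E8 12 E6.

2F AA C7 28 D0 E8 12 E6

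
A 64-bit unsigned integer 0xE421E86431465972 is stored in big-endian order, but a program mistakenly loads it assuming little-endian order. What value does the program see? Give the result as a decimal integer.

Stored big-endian, the bytes at ascending addresses are E4 21 E8 64 31 46 59 72.
Read back as little-endian, the first byte is least significant, giving 0x7259463164E821E4.
0x7259463164E821E4 = 8239694171211309540.

8239694171211309540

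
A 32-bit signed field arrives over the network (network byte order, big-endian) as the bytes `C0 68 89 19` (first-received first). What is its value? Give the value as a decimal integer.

-1066890983

Big-endian stores the most-significant byte at the lowest address.
The bytes are already most-significant first: 0xC0688919.
Top bit is set, so as a signed 32-bit value this is 0xC0688919 − 2^32 = -1066890983.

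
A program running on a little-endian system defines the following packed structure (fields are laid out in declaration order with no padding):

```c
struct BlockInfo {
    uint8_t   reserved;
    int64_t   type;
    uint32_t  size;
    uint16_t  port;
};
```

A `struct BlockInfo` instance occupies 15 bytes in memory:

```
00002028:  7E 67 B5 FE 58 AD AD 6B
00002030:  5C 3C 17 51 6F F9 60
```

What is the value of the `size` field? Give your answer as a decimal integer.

`size` follows `reserved` (1 B), `type` (8 B), so it starts at offset 1 + 8 = 9 and occupies 4 bytes.
Bytes at offsets 9..12: 3C 17 51 6F.
Little-endian: lowest address holds the least-significant byte.
Reassemble most-significant byte first: 6F 51 17 3C → 0x6F51173C.
0x6F51173C = 1867585340.

1867585340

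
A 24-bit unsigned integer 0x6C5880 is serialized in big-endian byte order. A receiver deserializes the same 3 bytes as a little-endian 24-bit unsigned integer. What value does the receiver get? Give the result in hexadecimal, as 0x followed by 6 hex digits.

0x80586C

Stored big-endian, the bytes at ascending addresses are 6C 58 80.
Read back as little-endian, the first byte is least significant, giving 0x80586C.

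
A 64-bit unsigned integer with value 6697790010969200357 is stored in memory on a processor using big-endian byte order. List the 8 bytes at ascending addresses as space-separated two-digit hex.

6697790010969200357 in hexadecimal, padded to 64 bits, is 0x5CF354874FFA96E5.
Split into bytes (most-significant first): 5C F3 54 87 4F FA 96 E5.
Big-endian: lowest address holds the most-significant byte.
So the memory order matches the most-significant-first order: 5C F3 54 87 4F FA 96 E5.

5C F3 54 87 4F FA 96 E5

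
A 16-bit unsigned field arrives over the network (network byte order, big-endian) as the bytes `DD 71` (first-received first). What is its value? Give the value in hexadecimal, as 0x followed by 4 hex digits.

In big-endian order the high byte comes first in memory.
The bytes are already most-significant first: 0xDD71.

0xDD71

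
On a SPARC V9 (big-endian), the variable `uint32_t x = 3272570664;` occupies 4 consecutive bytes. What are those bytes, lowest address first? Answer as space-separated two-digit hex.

3272570664 in hexadecimal, padded to 32 bits, is 0xC30F7728.
Split into bytes (most-significant first): C3 0F 77 28.
In big-endian order the high byte comes first in memory.
So the memory order matches the most-significant-first order: C3 0F 77 28.

C3 0F 77 28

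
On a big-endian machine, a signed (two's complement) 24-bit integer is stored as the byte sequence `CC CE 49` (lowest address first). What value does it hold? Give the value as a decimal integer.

-3355063

In big-endian order the high byte comes first in memory.
The bytes are already most-significant first: 0xCCCE49.
Top bit is set, so as a signed 24-bit value this is 0xCCCE49 − 2^24 = -3355063.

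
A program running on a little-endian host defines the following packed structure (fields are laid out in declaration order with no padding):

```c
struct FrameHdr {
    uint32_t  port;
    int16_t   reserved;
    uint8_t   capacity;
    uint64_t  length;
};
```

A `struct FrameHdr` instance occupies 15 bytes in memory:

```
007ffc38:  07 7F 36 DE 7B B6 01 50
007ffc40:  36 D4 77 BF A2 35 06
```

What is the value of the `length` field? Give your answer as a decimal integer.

447442681226081872

`length` follows `port` (4 B), `reserved` (2 B), `capacity` (1 B), so it starts at offset 4 + 2 + 1 = 7 and occupies 8 bytes.
Bytes at offsets 7..14: 50 36 D4 77 BF A2 35 06.
Little-endian: lowest address holds the least-significant byte.
Reassemble most-significant byte first: 06 35 A2 BF 77 D4 36 50 → 0x0635A2BF77D43650.
0x0635A2BF77D43650 = 447442681226081872.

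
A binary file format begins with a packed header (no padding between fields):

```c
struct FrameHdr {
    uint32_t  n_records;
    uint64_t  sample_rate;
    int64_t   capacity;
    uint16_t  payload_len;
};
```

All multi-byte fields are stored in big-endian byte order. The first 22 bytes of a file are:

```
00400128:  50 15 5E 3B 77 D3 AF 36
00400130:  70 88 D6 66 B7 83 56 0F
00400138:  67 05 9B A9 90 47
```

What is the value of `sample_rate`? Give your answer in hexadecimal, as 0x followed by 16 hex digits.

`sample_rate` follows `n_records` (4 bytes), so it starts at byte offset 4 and occupies 8 bytes.
Bytes at offsets 4..11: 77 D3 AF 36 70 88 D6 66.
Big-endian stores the most-significant byte at the lowest address.
The bytes are already most-significant first: 0x77D3AF367088D666.

0x77D3AF367088D666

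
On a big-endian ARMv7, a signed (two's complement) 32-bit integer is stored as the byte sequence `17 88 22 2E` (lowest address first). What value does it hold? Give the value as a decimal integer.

394797614

In big-endian order the high byte comes first in memory.
The bytes are already most-significant first: 0x1788222E.
0x1788222E = 394797614.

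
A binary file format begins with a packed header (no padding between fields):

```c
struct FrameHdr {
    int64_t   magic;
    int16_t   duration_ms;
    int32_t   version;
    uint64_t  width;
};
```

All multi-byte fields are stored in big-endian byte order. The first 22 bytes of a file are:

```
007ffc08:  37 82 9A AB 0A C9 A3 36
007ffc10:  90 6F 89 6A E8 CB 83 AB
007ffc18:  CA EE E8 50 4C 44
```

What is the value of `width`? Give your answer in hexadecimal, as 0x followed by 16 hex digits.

`width` follows `magic` (8 B), `duration_ms` (2 B), `version` (4 B), so it starts at offset 8 + 2 + 4 = 14 and occupies 8 bytes.
Bytes at offsets 14..21: 83 AB CA EE E8 50 4C 44.
Big-endian stores the most-significant byte at the lowest address.
The bytes are already most-significant first: 0x83ABCAEEE8504C44.

0x83ABCAEEE8504C44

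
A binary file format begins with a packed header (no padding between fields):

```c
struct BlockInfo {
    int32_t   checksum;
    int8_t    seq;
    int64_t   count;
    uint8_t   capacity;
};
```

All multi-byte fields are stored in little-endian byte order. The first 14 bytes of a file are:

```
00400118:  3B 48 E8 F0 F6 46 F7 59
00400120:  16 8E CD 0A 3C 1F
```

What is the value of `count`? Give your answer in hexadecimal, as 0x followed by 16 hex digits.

0x3C0ACD8E1659F746

`count` follows `checksum` (4 B), `seq` (1 B), so it starts at offset 4 + 1 = 5 and occupies 8 bytes.
Bytes at offsets 5..12: 46 F7 59 16 8E CD 0A 3C.
In little-endian order the low byte comes first in memory.
Reassemble most-significant byte first: 3C 0A CD 8E 16 59 F7 46 → 0x3C0ACD8E1659F746.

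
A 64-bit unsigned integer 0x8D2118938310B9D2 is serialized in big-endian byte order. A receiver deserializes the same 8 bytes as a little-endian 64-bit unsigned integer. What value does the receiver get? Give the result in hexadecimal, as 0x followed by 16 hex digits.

0xD2B910839318218D

Stored big-endian, the bytes at ascending addresses are 8D 21 18 93 83 10 B9 D2.
Read back as little-endian, the first byte is least significant, giving 0xD2B910839318218D.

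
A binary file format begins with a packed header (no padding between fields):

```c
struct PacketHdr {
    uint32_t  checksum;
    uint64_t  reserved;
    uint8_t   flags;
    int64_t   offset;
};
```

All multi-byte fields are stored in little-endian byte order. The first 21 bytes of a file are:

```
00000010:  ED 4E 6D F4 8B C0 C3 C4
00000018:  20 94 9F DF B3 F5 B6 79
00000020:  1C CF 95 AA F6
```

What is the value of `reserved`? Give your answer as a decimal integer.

`reserved` follows `checksum` (4 bytes), so it starts at byte offset 4 and occupies 8 bytes.
Bytes at offsets 4..11: 8B C0 C3 C4 20 94 9F DF.
In little-endian order the low byte comes first in memory.
Reassemble most-significant byte first: DF 9F 94 20 C4 C3 C0 8B → 0xDF9F9420C4C3C08B.
0xDF9F9420C4C3C08B = 16113760860215951499.

16113760860215951499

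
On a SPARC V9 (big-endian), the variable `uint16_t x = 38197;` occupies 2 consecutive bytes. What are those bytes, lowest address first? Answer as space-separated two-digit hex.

38197 in hexadecimal, padded to 16 bits, is 0x9535.
Split into bytes (most-significant first): 95 35.
In big-endian order the high byte comes first in memory.
So the memory order matches the most-significant-first order: 95 35.

95 35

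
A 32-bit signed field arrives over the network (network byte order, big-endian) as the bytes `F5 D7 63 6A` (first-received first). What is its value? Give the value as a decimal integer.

Big-endian stores the most-significant byte at the lowest address.
The bytes are already most-significant first: 0xF5D7636A.
Top bit is set, so as a signed 32-bit value this is 0xF5D7636A − 2^32 = -170433686.

-170433686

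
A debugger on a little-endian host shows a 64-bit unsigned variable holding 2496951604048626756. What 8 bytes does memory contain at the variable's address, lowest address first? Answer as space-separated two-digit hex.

44 04 A9 24 41 F4 A6 22

2496951604048626756 in hexadecimal, padded to 64 bits, is 0x22A6F44124A90444.
Split into bytes (most-significant first): 22 A6 F4 41 24 A9 04 44.
Little-endian: lowest address holds the least-significant byte.
So at ascending addresses the bytes are 44 04 A9 24 41 F4 A6 22.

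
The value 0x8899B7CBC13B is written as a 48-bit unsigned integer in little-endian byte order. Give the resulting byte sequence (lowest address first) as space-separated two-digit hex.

3B C1 CB B7 99 88

Split into bytes (most-significant first): 88 99 B7 CB C1 3B.
Little-endian stores the least-significant byte at the lowest address.
So at ascending addresses the bytes are 3B C1 CB B7 99 88.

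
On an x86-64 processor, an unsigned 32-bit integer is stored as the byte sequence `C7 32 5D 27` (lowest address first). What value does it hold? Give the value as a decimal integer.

Little-endian: lowest address holds the least-significant byte.
Reassemble most-significant byte first: 27 5D 32 C7 → 0x275D32C7.
0x275D32C7 = 660419271.

660419271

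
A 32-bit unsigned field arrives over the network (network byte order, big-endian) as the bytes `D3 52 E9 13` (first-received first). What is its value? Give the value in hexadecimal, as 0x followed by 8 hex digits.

0xD352E913

In big-endian order the high byte comes first in memory.
The bytes are already most-significant first: 0xD352E913.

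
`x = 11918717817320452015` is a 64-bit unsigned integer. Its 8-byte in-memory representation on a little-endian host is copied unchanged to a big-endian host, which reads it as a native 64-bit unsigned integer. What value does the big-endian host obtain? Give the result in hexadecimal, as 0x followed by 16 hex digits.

0xAF2F81EFB4CA67A5

11918717817320452015 in 64-bit hexadecimal is 0xA567CAB4EF812FAF.
Stored little-endian, the bytes at ascending addresses are AF 2F 81 EF B4 CA 67 A5.
Read back as big-endian, the last byte is least significant, giving 0xAF2F81EFB4CA67A5.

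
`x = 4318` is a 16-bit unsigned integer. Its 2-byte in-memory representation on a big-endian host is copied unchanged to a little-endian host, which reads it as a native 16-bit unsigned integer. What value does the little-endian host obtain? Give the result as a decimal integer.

4318 in 16-bit hexadecimal is 0x10DE.
Stored big-endian, the bytes at ascending addresses are 10 DE.
Read back as little-endian, the first byte is least significant, giving 0xDE10.
0xDE10 = 56848.

56848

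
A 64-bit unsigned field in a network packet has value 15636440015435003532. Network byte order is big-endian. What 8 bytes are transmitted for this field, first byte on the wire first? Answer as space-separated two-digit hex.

15636440015435003532 in hexadecimal, padded to 64 bits, is 0xD8FFCB593FB4F68C.
Split into bytes (most-significant first): D8 FF CB 59 3F B4 F6 8C.
Big-endian: lowest address holds the most-significant byte.
So the memory order matches the most-significant-first order: D8 FF CB 59 3F B4 F6 8C.

D8 FF CB 59 3F B4 F6 8C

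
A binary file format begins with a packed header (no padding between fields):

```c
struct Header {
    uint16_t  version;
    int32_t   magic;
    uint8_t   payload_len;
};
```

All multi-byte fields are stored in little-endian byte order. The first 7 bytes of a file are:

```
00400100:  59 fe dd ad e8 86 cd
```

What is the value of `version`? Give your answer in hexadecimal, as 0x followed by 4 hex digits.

`version` is the first field, at byte offset 0, occupying 2 bytes.
Bytes at offsets 0..1: 59 FE.
Little-endian stores the least-significant byte at the lowest address.
Reassemble most-significant byte first: FE 59 → 0xFE59.

0xFE59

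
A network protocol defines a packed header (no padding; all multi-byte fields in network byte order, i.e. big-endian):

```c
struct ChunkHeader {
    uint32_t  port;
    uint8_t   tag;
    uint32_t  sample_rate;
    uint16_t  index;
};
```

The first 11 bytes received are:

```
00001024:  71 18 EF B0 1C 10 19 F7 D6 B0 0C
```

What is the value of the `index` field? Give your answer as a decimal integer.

45068

`index` follows `port` (4 B), `tag` (1 B), `sample_rate` (4 B), so it starts at offset 4 + 1 + 4 = 9 and occupies 2 bytes.
Bytes at offsets 9..10: B0 0C.
Big-endian stores the most-significant byte at the lowest address.
The bytes are already most-significant first: 0xB00C.
0xB00C = 45068.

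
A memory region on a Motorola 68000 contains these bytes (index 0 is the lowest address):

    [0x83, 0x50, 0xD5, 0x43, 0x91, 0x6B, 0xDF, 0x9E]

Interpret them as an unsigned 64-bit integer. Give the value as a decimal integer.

Big-endian: lowest address holds the most-significant byte.
The bytes are already most-significant first: 0x8350D543916BDF9E.
0x8350D543916BDF9E = 9462297303284703134.

9462297303284703134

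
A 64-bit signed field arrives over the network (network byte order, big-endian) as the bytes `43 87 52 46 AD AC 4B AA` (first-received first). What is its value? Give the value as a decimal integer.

4865948385912048554

Big-endian stores the most-significant byte at the lowest address.
The bytes are already most-significant first: 0x43875246ADAC4BAA.
0x43875246ADAC4BAA = 4865948385912048554.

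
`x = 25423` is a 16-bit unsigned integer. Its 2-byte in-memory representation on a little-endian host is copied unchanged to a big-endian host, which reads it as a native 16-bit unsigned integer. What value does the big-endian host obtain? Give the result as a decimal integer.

25423 in 16-bit hexadecimal is 0x634F.
Stored little-endian, the bytes at ascending addresses are 4F 63.
Read back as big-endian, the last byte is least significant, giving 0x4F63.
0x4F63 = 20323.

20323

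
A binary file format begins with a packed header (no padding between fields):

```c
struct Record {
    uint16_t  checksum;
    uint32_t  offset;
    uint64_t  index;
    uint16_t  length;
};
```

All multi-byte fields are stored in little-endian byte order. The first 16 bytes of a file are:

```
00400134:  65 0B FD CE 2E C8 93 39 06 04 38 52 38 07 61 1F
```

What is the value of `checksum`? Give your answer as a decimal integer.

`checksum` is the first field, at byte offset 0, occupying 2 bytes.
Bytes at offsets 0..1: 65 0B.
Little-endian stores the least-significant byte at the lowest address.
Reassemble most-significant byte first: 0B 65 → 0x0B65.
0x0B65 = 2917.

2917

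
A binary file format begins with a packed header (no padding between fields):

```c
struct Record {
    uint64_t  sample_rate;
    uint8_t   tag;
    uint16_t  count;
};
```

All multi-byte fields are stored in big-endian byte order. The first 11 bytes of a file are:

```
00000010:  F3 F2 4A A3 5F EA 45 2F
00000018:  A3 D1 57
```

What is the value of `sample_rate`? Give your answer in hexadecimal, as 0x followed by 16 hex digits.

`sample_rate` is the first field, at byte offset 0, occupying 8 bytes.
Bytes at offsets 0..7: F3 F2 4A A3 5F EA 45 2F.
Big-endian stores the most-significant byte at the lowest address.
The bytes are already most-significant first: 0xF3F24AA35FEA452F.

0xF3F24AA35FEA452F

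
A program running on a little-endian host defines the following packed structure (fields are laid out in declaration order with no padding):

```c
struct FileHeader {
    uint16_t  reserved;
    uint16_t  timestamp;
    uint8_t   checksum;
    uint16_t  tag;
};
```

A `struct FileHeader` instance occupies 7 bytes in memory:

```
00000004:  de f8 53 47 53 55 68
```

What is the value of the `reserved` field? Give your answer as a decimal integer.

`reserved` is the first field, at byte offset 0, occupying 2 bytes.
Bytes at offsets 0..1: DE F8.
Little-endian: lowest address holds the least-significant byte.
Reassemble most-significant byte first: F8 DE → 0xF8DE.
0xF8DE = 63710.

63710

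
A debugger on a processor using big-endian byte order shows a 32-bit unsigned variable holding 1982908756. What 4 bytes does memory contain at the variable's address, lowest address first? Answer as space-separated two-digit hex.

76 30 C9 54

1982908756 in hexadecimal, padded to 32 bits, is 0x7630C954.
Split into bytes (most-significant first): 76 30 C9 54.
Big-endian stores the most-significant byte at the lowest address.
So the memory order matches the most-significant-first order: 76 30 C9 54.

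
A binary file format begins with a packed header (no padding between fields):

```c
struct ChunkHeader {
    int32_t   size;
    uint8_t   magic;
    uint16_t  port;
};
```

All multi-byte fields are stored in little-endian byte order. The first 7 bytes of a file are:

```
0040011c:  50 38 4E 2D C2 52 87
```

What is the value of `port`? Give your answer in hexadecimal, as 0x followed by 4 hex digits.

`port` follows `size` (4 B), `magic` (1 B), so it starts at offset 4 + 1 = 5 and occupies 2 bytes.
Bytes at offsets 5..6: 52 87.
Little-endian stores the least-significant byte at the lowest address.
Reassemble most-significant byte first: 87 52 → 0x8752.

0x8752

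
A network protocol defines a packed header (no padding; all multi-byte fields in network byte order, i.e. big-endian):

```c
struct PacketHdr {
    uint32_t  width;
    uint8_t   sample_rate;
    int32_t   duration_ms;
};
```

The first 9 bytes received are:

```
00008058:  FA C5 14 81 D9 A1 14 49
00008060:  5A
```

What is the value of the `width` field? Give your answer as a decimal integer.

4207219841

`width` is the first field, at byte offset 0, occupying 4 bytes.
Bytes at offsets 0..3: FA C5 14 81.
Big-endian: lowest address holds the most-significant byte.
The bytes are already most-significant first: 0xFAC51481.
0xFAC51481 = 4207219841.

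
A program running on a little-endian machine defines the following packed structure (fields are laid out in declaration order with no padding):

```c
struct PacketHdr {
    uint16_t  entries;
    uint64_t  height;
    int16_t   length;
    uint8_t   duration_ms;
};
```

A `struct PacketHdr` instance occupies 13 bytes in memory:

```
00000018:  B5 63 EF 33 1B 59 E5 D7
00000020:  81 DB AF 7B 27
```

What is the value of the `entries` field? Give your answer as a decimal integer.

25525

`entries` is the first field, at byte offset 0, occupying 2 bytes.
Bytes at offsets 0..1: B5 63.
In little-endian order the low byte comes first in memory.
Reassemble most-significant byte first: 63 B5 → 0x63B5.
0x63B5 = 25525.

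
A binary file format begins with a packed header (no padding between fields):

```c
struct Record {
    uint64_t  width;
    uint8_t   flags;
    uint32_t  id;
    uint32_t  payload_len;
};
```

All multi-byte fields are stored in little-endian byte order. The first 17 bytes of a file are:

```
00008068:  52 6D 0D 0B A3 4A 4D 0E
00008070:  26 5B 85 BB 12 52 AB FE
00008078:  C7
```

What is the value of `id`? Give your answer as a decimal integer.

314279259

`id` follows `width` (8 B), `flags` (1 B), so it starts at offset 8 + 1 = 9 and occupies 4 bytes.
Bytes at offsets 9..12: 5B 85 BB 12.
In little-endian order the low byte comes first in memory.
Reassemble most-significant byte first: 12 BB 85 5B → 0x12BB855B.
0x12BB855B = 314279259.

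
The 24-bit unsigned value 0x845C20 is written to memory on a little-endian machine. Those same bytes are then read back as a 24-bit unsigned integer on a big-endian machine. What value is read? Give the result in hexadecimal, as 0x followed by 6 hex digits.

Stored little-endian, the bytes at ascending addresses are 20 5C 84.
Read back as big-endian, the last byte is least significant, giving 0x205C84.

0x205C84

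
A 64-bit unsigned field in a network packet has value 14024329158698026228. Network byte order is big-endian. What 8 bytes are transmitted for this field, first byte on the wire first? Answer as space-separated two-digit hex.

14024329158698026228 in hexadecimal, padded to 64 bits, is 0xC2A06D10D55944F4.
Split into bytes (most-significant first): C2 A0 6D 10 D5 59 44 F4.
In big-endian order the high byte comes first in memory.
So the memory order matches the most-significant-first order: C2 A0 6D 10 D5 59 44 F4.

C2 A0 6D 10 D5 59 44 F4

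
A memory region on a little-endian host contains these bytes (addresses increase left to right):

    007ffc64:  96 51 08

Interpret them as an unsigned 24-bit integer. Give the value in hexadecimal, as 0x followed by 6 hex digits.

0x085196

Little-endian stores the least-significant byte at the lowest address.
Reassemble most-significant byte first: 08 51 96 → 0x085196.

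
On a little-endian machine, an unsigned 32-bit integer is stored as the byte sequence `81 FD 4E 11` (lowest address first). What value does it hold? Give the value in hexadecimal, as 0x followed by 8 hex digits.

0x114EFD81

In little-endian order the low byte comes first in memory.
Reassemble most-significant byte first: 11 4E FD 81 → 0x114EFD81.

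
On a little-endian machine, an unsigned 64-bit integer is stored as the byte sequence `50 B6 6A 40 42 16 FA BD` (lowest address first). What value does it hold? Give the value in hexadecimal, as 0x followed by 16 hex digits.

0xBDFA1642406AB650

In little-endian order the low byte comes first in memory.
Reassemble most-significant byte first: BD FA 16 42 40 6A B6 50 → 0xBDFA1642406AB650.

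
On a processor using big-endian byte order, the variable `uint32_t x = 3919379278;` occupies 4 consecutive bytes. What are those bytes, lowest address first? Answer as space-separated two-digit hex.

3919379278 in hexadecimal, padded to 32 bits, is 0xE99CFB4E.
Split into bytes (most-significant first): E9 9C FB 4E.
Big-endian stores the most-significant byte at the lowest address.
So the memory order matches the most-significant-first order: E9 9C FB 4E.

E9 9C FB 4E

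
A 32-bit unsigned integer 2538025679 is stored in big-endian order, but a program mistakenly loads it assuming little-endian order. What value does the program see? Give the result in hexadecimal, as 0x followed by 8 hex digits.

2538025679 in 32-bit hexadecimal is 0x974732CF.
Stored big-endian, the bytes at ascending addresses are 97 47 32 CF.
Read back as little-endian, the first byte is least significant, giving 0xCF324797.

0xCF324797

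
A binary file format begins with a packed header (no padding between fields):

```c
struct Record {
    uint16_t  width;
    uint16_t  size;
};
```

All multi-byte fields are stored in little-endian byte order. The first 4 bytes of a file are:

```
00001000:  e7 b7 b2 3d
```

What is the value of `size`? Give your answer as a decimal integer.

`size` follows `width` (2 bytes), so it starts at byte offset 2 and occupies 2 bytes.
Bytes at offsets 2..3: B2 3D.
Little-endian stores the least-significant byte at the lowest address.
Reassemble most-significant byte first: 3D B2 → 0x3DB2.
0x3DB2 = 15794.

15794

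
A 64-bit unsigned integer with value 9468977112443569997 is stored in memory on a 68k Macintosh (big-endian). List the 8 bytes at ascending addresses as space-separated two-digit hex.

9468977112443569997 in hexadecimal, padded to 64 bits, is 0x83689083D580C74D.
Split into bytes (most-significant first): 83 68 90 83 D5 80 C7 4D.
Big-endian stores the most-significant byte at the lowest address.
So the memory order matches the most-significant-first order: 83 68 90 83 D5 80 C7 4D.

83 68 90 83 D5 80 C7 4D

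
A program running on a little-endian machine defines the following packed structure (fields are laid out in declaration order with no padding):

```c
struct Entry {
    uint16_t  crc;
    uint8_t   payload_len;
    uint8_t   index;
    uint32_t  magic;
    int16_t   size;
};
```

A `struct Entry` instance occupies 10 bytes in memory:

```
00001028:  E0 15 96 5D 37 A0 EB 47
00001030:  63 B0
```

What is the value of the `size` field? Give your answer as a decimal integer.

`size` follows `crc` (2 B), `payload_len` (1 B), `index` (1 B), `magic` (4 B), so it starts at offset 2 + 1 + 1 + 4 = 8 and occupies 2 bytes.
Bytes at offsets 8..9: 63 B0.
Little-endian stores the least-significant byte at the lowest address.
Reassemble most-significant byte first: B0 63 → 0xB063.
Top bit is set, so as a signed 16-bit value this is 0xB063 − 2^16 = -20381.

-20381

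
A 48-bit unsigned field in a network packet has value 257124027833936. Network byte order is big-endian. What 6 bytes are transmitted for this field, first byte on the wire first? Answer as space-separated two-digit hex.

E9 DA 5A 57 9E 50

257124027833936 in hexadecimal, padded to 48 bits, is 0xE9DA5A579E50.
Split into bytes (most-significant first): E9 DA 5A 57 9E 50.
Big-endian: lowest address holds the most-significant byte.
So the memory order matches the most-significant-first order: E9 DA 5A 57 9E 50.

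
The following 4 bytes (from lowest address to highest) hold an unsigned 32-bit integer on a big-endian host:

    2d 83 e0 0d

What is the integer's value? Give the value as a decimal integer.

763617293

In big-endian order the high byte comes first in memory.
The bytes are already most-significant first: 0x2D83E00D.
0x2D83E00D = 763617293.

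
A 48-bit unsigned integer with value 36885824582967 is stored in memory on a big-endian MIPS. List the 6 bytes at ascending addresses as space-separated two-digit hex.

21 8C 26 78 B5 37

36885824582967 in hexadecimal, padded to 48 bits, is 0x218C2678B537.
Split into bytes (most-significant first): 21 8C 26 78 B5 37.
In big-endian order the high byte comes first in memory.
So the memory order matches the most-significant-first order: 21 8C 26 78 B5 37.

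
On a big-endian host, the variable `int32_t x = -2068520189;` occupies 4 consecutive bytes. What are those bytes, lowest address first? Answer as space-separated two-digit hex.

Two's complement of -2068520189 in 32 bits: 2068520189 = 0x7B4B1CFD; invert → 0x84B4E302; add 1 → 0x84B4E303.
Split into bytes (most-significant first): 84 B4 E3 03.
Big-endian: lowest address holds the most-significant byte.
So the memory order matches the most-significant-first order: 84 B4 E3 03.

84 B4 E3 03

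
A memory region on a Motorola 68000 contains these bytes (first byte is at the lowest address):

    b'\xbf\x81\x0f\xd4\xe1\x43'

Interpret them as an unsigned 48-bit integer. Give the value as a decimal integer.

210561037295939

Big-endian: lowest address holds the most-significant byte.
The bytes are already most-significant first: 0xBF810FD4E143.
0xBF810FD4E143 = 210561037295939.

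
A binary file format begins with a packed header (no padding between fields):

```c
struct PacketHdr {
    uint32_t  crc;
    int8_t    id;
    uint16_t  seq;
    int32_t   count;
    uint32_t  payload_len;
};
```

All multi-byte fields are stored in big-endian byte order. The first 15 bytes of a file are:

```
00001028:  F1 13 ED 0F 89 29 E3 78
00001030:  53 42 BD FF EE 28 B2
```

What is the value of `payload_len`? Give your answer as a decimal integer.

4293798066

`payload_len` follows `crc` (4 B), `id` (1 B), `seq` (2 B), `count` (4 B), so it starts at offset 4 + 1 + 2 + 4 = 11 and occupies 4 bytes.
Bytes at offsets 11..14: FF EE 28 B2.
In big-endian order the high byte comes first in memory.
The bytes are already most-significant first: 0xFFEE28B2.
0xFFEE28B2 = 4293798066.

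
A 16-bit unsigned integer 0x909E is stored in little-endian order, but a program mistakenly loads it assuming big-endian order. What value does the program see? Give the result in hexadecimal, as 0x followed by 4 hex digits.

0x9E90

Stored little-endian, the bytes at ascending addresses are 9E 90.
Read back as big-endian, the last byte is least significant, giving 0x9E90.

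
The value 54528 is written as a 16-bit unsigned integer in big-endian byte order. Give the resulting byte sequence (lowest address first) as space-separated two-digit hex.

54528 in hexadecimal, padded to 16 bits, is 0xD500.
Split into bytes (most-significant first): D5 00.
Big-endian: lowest address holds the most-significant byte.
So the memory order matches the most-significant-first order: D5 00.

D5 00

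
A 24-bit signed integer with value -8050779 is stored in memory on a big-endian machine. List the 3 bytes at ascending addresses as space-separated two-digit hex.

85 27 A5

Two's complement of -8050779 in 24 bits: 8050779 = 0x7AD85B; invert → 0x8527A4; add 1 → 0x8527A5.
Split into bytes (most-significant first): 85 27 A5.
Big-endian stores the most-significant byte at the lowest address.
So the memory order matches the most-significant-first order: 85 27 A5.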